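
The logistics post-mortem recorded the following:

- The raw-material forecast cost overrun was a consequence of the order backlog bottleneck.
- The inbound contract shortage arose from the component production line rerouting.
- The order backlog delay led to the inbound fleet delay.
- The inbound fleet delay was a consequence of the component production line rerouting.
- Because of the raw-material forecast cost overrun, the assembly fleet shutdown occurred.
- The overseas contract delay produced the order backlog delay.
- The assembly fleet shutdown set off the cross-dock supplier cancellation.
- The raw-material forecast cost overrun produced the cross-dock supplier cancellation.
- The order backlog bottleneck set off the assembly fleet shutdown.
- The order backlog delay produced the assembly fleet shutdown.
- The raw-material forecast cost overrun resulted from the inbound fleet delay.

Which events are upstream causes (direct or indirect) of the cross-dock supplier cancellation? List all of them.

the assembly fleet shutdown, the component production line rerouting, the inbound fleet delay, the order backlog bottleneck, the order backlog delay, the overseas contract delay, the raw-material forecast cost overrun

Immediate causes of the cross-dock supplier cancellation: the raw-material forecast cost overrun, the assembly fleet shutdown.
Further upstream: the component production line rerouting, the overseas contract delay, the order backlog bottleneck, the order backlog delay, the inbound fleet delay.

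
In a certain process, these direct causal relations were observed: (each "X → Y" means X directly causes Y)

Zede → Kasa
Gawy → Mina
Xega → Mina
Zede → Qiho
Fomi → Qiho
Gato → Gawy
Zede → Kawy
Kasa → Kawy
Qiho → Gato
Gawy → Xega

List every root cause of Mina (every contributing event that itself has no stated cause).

Tracing upstream from Mina: Mina ← Gawy ← Gato ← Qiho ← Zede.
A separate upstream branch: Mina ← Gawy ← Gato ← Qiho ← Fomi.
Each of those chain origins has no stated cause.

Fomi, Zede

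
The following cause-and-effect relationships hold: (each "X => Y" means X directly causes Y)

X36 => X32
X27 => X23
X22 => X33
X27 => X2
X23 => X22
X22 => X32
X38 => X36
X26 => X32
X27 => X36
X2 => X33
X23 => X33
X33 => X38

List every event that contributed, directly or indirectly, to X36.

Immediate causes of X36: X27, X38.
Further upstream: X2, X23, X22, X33.

X2, X22, X23, X27, X33, X38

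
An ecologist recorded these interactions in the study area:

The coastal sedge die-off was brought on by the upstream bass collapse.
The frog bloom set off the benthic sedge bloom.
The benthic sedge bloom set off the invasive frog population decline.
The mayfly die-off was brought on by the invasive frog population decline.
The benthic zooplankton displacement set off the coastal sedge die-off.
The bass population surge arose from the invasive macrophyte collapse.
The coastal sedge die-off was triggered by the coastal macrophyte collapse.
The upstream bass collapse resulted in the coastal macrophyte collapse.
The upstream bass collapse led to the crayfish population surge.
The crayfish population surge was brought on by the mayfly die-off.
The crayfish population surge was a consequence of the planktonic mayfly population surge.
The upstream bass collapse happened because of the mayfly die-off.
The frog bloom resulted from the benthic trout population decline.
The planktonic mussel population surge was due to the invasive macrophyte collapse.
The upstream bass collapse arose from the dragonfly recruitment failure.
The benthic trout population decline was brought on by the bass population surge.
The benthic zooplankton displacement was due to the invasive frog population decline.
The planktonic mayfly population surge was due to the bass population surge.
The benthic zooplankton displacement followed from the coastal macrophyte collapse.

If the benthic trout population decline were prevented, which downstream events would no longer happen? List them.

the benthic sedge bloom, the frog bloom, the invasive frog population decline, the mayfly die-off

Downstream of the benthic trout population decline: the frog bloom, the benthic sedge bloom, the invasive frog population decline, the mayfly die-off, the upstream bass collapse, the crayfish population surge, the coastal macrophyte collapse, the benthic zooplankton displacement, the coastal sedge die-off.
Of those, still caused via another path: the upstream bass collapse, the crayfish population surge, the coastal macrophyte collapse, the benthic zooplankton displacement, the coastal sedge die-off.
The remainder have no surviving cause.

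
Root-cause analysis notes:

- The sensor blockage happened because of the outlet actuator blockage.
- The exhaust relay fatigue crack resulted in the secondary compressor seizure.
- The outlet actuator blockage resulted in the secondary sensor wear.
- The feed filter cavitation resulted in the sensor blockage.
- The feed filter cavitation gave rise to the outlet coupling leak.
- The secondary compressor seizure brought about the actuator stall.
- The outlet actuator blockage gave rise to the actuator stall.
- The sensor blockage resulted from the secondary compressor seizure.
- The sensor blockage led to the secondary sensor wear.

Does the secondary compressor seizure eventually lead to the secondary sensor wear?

Yes

There is a causal chain: the secondary compressor seizure → the sensor blockage → the secondary sensor wear.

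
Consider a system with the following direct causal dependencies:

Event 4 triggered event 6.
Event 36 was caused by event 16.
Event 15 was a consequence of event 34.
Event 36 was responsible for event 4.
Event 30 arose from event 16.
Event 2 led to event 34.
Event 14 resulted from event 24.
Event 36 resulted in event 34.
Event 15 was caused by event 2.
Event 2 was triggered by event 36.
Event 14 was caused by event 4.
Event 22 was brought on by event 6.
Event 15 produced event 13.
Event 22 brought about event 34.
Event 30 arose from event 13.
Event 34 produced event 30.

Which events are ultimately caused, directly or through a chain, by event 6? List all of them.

event 13, event 15, event 22, event 30, event 34

Direct effects: event 22.
2 steps out: event 34.
3 steps out: event 15, event 30.
4 steps out: event 13.
Not reachable from it: event 16, event 36, event 4, event 2, event 24, event 14.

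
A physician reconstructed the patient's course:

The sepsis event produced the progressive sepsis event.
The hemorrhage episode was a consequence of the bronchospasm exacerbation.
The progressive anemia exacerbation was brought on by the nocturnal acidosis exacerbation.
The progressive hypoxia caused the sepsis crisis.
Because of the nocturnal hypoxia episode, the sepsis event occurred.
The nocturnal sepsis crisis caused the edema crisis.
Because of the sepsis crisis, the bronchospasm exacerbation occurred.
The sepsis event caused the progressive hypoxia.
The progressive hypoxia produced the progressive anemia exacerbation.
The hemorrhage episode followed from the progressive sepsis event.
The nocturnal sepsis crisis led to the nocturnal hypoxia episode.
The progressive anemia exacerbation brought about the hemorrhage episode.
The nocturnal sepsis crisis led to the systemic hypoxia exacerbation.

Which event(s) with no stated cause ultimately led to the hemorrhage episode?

Tracing upstream from the hemorrhage episode: the hemorrhage episode ← the progressive sepsis event ← the sepsis event ← the nocturnal hypoxia episode ← the nocturnal sepsis crisis.
A separate upstream branch: the hemorrhage episode ← the progressive anemia exacerbation ← the nocturnal acidosis exacerbation.
Each of those chain origins has no stated cause.

the nocturnal acidosis exacerbation, the nocturnal sepsis crisis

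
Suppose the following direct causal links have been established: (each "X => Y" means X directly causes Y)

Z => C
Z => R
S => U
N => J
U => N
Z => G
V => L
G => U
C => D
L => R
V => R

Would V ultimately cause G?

V leads to L, R; G is not among them.

No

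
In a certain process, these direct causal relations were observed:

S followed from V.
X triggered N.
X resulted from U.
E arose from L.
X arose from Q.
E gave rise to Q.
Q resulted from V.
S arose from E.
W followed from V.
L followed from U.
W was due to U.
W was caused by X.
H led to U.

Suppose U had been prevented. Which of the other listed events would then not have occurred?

E, L

Downstream of U: L, E, Q, X, S, N, W.
Of those, still caused via another path: Q, X, S, N, W.
The remainder have no surviving cause.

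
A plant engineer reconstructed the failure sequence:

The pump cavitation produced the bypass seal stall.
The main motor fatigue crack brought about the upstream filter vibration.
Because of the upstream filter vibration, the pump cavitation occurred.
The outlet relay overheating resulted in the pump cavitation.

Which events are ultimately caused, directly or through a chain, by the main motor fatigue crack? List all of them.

the bypass seal stall, the pump cavitation, the upstream filter vibration

Direct effects: the upstream filter vibration.
2 steps out: the pump cavitation.
3 steps out: the bypass seal stall.
Not reachable from it: the outlet relay overheating.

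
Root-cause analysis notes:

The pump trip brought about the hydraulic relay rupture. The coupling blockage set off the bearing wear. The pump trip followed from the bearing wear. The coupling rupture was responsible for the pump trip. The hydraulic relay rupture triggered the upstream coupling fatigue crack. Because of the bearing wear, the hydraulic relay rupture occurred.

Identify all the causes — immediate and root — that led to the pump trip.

the bearing wear, the coupling blockage, the coupling rupture

Immediate causes of the pump trip: the bearing wear, the coupling rupture.
Further upstream: the coupling blockage.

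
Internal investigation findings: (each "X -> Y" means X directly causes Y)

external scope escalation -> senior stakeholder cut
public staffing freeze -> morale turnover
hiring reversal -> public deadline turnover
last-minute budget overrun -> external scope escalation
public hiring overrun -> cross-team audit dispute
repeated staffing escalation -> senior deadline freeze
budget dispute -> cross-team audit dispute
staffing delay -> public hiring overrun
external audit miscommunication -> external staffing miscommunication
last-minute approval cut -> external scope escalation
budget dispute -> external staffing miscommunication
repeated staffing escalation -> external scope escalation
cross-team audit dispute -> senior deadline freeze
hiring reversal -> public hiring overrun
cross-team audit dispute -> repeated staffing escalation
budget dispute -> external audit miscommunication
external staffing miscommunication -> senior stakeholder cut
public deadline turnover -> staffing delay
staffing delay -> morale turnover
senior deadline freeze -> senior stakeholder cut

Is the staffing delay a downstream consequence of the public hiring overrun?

No

The public hiring overrun leads to the cross-team audit dispute, the repeated staffing escalation, the external scope escalation, the senior deadline freeze, the senior stakeholder cut; the staffing delay is not among them.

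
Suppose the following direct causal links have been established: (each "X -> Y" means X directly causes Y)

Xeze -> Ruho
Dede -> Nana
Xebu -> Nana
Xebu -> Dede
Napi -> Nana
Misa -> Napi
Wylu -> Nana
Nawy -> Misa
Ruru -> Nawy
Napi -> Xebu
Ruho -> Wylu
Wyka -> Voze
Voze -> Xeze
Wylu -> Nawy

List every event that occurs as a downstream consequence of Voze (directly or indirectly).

Dede, Misa, Nana, Napi, Nawy, Ruho, Wylu, Xebu, Xeze

Direct effects: Xeze.
2 steps out: Ruho.
3 steps out: Wylu.
4 steps out: Nawy, Nana.
5 steps out: Misa.
6 steps out: Napi.
7 steps out: Xebu.
8 steps out: Dede.
Not reachable from it: Wyka, Ruru.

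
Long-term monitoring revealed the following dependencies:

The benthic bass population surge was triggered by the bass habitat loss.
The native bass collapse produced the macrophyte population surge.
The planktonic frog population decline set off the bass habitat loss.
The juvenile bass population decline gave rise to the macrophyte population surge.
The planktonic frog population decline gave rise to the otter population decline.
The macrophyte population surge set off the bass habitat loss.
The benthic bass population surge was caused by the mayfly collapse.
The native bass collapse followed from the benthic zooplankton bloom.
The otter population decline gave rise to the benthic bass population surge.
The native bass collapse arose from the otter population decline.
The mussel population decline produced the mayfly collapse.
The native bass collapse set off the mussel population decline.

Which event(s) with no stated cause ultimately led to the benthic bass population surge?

Tracing upstream from the benthic bass population surge: the benthic bass population surge ← the otter population decline ← the planktonic frog population decline.
A separate upstream branch: the benthic bass population surge ← the bass habitat loss ← the macrophyte population surge ← the native bass collapse ← the benthic zooplankton bloom.
A separate upstream branch: the benthic bass population surge ← the bass habitat loss ← the macrophyte population surge ← the juvenile bass population decline.
Each of those chain origins has no stated cause.

the benthic zooplankton bloom, the juvenile bass population decline, the planktonic frog population decline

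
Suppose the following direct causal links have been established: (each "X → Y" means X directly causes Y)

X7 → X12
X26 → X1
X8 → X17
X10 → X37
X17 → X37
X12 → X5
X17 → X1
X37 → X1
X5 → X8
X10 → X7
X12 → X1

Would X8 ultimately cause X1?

Yes

There is a causal chain: X8 → X17 → X1.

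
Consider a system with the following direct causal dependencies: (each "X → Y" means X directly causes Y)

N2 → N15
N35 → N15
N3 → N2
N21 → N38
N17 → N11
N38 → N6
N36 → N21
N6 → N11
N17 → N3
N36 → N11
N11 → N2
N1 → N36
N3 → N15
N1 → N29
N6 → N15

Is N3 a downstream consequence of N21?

N21 leads to N38, N6, N11, N2, N15; N3 is not among them.

No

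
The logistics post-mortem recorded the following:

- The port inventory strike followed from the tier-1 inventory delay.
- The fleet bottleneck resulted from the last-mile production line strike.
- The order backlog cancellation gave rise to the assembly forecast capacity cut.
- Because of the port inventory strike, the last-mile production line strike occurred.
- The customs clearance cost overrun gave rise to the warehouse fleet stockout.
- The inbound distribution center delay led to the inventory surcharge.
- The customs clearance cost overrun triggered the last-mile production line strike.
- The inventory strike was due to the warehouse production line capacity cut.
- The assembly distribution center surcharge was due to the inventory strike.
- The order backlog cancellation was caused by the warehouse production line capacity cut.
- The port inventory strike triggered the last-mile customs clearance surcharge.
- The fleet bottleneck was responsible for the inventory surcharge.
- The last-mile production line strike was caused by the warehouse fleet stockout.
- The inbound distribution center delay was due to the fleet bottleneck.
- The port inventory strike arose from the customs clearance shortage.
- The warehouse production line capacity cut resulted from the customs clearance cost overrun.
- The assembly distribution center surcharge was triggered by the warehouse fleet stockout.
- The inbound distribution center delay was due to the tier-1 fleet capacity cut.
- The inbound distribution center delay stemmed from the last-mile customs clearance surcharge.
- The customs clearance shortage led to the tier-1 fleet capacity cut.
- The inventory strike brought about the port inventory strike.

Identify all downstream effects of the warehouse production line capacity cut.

Direct effects: the order backlog cancellation, the inventory strike.
2 steps out: the assembly forecast capacity cut, the port inventory strike, the assembly distribution center surcharge.
3 steps out: the last-mile customs clearance surcharge, the last-mile production line strike.
4 steps out: the fleet bottleneck, the inbound distribution center delay.
5 steps out: the inventory surcharge.
Not reachable from it: the customs clearance cost overrun, the warehouse fleet stockout, the customs clearance shortage, the tier-1 inventory delay, the tier-1 fleet capacity cut.

the assembly distribution center surcharge, the assembly forecast capacity cut, the fleet bottleneck, the inbound distribution center delay, the inventory strike, the inventory surcharge, the last-mile customs clearance surcharge, the last-mile production line strike, the order backlog cancellation, the port inventory strike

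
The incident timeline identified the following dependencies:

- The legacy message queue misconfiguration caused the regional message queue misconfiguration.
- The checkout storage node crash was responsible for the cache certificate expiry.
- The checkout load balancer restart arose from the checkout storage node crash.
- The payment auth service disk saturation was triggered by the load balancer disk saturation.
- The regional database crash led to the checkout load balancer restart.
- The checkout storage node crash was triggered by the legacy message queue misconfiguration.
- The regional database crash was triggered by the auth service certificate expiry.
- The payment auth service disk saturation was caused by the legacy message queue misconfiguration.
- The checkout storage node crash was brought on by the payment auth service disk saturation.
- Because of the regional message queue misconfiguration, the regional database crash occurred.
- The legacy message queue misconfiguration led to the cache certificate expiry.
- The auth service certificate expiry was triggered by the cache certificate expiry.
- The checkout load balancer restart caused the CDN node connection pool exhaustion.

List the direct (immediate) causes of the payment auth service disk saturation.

the legacy message queue misconfiguration, the load balancer disk saturation → the payment auth service disk saturation with nothing further upstream stated.

the legacy message queue misconfiguration, the load balancer disk saturation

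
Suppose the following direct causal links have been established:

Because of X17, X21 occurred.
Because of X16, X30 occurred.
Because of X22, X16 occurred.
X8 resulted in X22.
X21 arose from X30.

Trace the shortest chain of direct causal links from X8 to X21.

X8 → X22 → X16 → X30 → X21

X8 → X22
X22 → X16
X16 → X30
X30 → X21
Length: 4 steps.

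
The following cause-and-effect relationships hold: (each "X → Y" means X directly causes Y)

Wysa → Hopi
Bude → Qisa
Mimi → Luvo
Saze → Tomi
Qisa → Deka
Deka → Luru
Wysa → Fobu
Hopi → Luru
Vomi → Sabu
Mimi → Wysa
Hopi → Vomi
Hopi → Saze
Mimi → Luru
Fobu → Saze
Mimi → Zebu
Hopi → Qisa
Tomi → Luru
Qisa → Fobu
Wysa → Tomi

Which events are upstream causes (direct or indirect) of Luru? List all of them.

Immediate causes of Luru: Mimi, Hopi, Deka, Tomi.
Further upstream: Bude, Wysa, Qisa, Fobu, Saze.

Bude, Deka, Fobu, Hopi, Mimi, Qisa, Saze, Tomi, Wysa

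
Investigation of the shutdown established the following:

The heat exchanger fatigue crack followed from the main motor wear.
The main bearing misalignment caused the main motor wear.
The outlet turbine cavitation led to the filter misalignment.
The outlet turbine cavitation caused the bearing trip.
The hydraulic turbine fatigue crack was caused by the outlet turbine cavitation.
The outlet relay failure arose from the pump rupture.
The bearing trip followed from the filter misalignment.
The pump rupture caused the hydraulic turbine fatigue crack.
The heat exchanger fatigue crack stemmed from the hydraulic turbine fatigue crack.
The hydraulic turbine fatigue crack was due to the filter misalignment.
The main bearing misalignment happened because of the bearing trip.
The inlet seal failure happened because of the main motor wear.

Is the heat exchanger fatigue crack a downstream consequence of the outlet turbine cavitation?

Yes

There is a causal chain: the outlet turbine cavitation → the hydraulic turbine fatigue crack → the heat exchanger fatigue crack.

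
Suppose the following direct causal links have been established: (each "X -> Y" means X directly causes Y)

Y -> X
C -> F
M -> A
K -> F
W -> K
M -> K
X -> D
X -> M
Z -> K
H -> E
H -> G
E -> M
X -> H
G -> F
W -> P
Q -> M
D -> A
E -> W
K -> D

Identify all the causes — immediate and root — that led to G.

H, X, Y

Immediate cause of G: H.
Further upstream: Y, X.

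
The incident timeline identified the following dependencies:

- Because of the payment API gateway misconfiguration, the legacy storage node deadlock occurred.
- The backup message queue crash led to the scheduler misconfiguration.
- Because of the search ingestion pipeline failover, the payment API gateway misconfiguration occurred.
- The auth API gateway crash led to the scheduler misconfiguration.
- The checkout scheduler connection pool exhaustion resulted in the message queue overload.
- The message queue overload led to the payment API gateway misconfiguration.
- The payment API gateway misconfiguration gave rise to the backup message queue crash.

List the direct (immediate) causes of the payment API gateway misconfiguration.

the message queue overload, the search ingestion pipeline failover

Upstream contributors include the checkout scheduler connection pool exhaustion, but only the message queue overload, the search ingestion pipeline failover feed directly into the payment API gateway misconfiguration.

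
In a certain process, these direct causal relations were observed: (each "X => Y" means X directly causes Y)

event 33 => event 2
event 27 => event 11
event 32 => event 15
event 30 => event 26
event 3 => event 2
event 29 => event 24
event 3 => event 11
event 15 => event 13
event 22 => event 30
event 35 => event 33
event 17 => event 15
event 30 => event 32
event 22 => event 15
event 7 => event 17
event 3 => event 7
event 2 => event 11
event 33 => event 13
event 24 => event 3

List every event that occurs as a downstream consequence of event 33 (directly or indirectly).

Direct effects: event 2, event 13.
2 steps out: event 11.
Not reachable from it: event 22, event 35, event 30, event 29, event 26, event 24, event 3, event 32, event 7, event 17, event 27, event 15.

event 11, event 13, event 2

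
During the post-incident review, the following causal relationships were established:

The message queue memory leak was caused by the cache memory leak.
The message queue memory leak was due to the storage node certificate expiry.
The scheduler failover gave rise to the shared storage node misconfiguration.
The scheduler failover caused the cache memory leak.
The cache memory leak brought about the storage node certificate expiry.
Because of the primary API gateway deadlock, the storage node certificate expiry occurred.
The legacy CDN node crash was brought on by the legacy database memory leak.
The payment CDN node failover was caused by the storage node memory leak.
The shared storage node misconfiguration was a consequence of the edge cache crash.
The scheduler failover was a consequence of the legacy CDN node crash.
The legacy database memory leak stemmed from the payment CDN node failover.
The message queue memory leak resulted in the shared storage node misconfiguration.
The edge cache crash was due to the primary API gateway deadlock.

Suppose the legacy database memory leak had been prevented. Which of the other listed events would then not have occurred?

Downstream of the legacy database memory leak: the legacy CDN node crash, the scheduler failover, the cache memory leak, the storage node certificate expiry, the message queue memory leak, the shared storage node misconfiguration.
Of those, still caused via another path: the storage node certificate expiry, the message queue memory leak, the shared storage node misconfiguration.
The remainder have no surviving cause.

the cache memory leak, the legacy CDN node crash, the scheduler failover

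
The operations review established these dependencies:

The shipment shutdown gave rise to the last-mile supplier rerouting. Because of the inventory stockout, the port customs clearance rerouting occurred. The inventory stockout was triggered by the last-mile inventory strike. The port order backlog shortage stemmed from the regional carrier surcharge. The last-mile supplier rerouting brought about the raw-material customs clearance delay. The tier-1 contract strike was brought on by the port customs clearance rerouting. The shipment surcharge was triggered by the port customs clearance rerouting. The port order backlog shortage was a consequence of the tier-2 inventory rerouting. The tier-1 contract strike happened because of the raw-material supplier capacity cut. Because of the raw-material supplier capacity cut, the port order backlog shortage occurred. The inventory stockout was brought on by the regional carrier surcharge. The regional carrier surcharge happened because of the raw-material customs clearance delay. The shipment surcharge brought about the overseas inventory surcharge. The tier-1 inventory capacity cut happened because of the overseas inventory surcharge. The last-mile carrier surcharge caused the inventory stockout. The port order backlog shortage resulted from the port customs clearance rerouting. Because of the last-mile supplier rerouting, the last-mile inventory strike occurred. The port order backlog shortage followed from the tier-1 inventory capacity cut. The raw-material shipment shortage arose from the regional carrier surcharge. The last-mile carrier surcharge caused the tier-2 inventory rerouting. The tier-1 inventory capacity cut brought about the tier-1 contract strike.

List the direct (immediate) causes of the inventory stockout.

Upstream contributors include the shipment shutdown, the last-mile supplier rerouting, the raw-material customs clearance delay, but only the last-mile carrier surcharge, the last-mile inventory strike, the regional carrier surcharge feed directly into the inventory stockout.

the last-mile carrier surcharge, the last-mile inventory strike, the regional carrier surcharge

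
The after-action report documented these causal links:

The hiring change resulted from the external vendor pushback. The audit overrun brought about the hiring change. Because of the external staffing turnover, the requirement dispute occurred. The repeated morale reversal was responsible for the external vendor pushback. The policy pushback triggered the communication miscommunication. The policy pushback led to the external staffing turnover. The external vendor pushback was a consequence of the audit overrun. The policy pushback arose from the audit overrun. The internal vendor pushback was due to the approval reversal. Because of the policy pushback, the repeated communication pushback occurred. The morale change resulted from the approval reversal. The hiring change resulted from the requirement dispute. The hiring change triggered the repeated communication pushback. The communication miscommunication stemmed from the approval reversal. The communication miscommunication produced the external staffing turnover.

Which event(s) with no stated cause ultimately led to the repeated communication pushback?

the approval reversal, the audit overrun, the repeated morale reversal

Tracing upstream from the repeated communication pushback: the repeated communication pushback ← the hiring change ← the requirement dispute ← the external staffing turnover ← the communication miscommunication ← the approval reversal.
A separate upstream branch: the repeated communication pushback ← the policy pushback ← the audit overrun.
A separate upstream branch: the repeated communication pushback ← the hiring change ← the external vendor pushback ← the repeated morale reversal.
Each of those chain origins has no stated cause.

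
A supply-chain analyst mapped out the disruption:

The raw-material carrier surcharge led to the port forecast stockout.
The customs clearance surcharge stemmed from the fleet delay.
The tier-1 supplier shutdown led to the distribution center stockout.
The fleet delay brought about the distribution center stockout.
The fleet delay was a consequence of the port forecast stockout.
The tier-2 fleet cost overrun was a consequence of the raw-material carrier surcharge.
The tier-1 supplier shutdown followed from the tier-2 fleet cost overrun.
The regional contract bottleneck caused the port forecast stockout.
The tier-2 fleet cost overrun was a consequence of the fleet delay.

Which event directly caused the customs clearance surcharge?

Upstream contributors include the raw-material carrier surcharge, the port forecast stockout, the regional contract bottleneck, but only the fleet delay feeds directly into the customs clearance surcharge.

the fleet delay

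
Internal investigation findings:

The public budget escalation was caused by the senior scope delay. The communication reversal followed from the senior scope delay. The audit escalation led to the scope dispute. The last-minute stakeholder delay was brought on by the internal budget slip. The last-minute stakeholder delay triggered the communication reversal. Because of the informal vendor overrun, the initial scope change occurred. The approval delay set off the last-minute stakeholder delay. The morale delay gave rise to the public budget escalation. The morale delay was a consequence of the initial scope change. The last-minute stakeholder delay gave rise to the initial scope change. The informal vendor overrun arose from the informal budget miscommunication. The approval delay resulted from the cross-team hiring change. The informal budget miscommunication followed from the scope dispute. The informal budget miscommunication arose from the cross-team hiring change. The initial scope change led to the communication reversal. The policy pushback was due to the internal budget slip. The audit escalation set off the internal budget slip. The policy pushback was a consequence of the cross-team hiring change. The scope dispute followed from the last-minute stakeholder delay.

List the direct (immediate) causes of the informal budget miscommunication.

Upstream contributors include the audit escalation, the internal budget slip, the approval delay, the last-minute stakeholder delay, but only the cross-team hiring change, the scope dispute feed directly into the informal budget miscommunication.

the cross-team hiring change, the scope dispute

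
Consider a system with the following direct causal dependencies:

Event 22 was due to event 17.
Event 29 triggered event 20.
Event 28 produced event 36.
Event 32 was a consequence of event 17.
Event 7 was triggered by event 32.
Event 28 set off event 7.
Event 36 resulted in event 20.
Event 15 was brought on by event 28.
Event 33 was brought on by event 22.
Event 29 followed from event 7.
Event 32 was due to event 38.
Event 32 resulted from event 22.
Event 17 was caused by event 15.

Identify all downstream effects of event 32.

Direct effects: event 7.
2 steps out: event 29.
3 steps out: event 20.
Not reachable from it: event 28, event 15, event 36, event 17, event 22, event 33, event 38.

event 20, event 29, event 7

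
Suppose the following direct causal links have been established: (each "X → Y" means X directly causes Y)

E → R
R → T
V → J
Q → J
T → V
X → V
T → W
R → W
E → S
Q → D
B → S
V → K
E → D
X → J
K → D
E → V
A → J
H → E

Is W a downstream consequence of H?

Yes

There is a causal chain: H → E → R → W.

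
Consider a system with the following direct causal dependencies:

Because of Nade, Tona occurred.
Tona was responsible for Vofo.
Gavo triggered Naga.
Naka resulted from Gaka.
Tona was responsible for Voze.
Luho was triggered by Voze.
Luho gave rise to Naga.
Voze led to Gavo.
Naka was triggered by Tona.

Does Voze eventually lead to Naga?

Yes

There is a causal chain: Voze → Luho → Naga.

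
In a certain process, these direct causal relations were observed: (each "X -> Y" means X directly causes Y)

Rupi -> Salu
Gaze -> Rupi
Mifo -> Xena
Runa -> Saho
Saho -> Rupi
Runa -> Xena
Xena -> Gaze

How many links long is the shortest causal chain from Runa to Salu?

Shortest chain: Runa → Saho → Rupi → Salu.

3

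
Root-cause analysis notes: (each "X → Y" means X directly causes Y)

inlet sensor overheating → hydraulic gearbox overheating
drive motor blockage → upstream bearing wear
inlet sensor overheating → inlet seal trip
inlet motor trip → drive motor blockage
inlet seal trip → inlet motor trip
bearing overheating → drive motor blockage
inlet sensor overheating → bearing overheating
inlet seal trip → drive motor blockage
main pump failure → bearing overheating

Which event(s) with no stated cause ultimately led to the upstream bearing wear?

Tracing upstream from the upstream bearing wear: the upstream bearing wear ← the drive motor blockage ← the inlet seal trip ← the inlet sensor overheating.
A separate upstream branch: the upstream bearing wear ← the drive motor blockage ← the bearing overheating ← the main pump failure.
Each of those chain origins has no stated cause.

the inlet sensor overheating, the main pump failure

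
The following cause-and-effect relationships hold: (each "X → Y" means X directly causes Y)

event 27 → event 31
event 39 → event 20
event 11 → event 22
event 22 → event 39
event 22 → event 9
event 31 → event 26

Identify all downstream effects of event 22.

event 20, event 39, event 9

Direct effects: event 39, event 9.
2 steps out: event 20.
Not reachable from it: event 11, event 27, event 31, event 26.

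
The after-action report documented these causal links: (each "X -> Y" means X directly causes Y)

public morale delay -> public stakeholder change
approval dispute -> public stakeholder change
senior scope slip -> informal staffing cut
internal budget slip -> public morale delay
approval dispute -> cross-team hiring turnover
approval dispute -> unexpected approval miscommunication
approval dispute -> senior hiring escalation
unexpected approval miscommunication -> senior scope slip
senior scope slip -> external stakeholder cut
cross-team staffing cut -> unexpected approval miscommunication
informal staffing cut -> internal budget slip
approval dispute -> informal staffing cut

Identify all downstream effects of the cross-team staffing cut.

the external stakeholder cut, the informal staffing cut, the internal budget slip, the public morale delay, the public stakeholder change, the senior scope slip, the unexpected approval miscommunication

Direct effects: the unexpected approval miscommunication.
2 steps out: the senior scope slip.
3 steps out: the informal staffing cut, the external stakeholder cut.
4 steps out: the internal budget slip.
5 steps out: the public morale delay.
6 steps out: the public stakeholder change.
Not reachable from it: the approval dispute, the senior hiring escalation, the cross-team hiring turnover.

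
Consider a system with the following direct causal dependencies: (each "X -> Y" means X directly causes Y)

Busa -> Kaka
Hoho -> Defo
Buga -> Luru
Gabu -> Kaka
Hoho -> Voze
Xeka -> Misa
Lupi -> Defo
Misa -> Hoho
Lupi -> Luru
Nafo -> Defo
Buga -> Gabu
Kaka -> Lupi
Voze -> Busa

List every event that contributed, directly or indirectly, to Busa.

Immediate cause of Busa: Voze.
Further upstream: Xeka, Misa, Hoho.

Hoho, Misa, Voze, Xeka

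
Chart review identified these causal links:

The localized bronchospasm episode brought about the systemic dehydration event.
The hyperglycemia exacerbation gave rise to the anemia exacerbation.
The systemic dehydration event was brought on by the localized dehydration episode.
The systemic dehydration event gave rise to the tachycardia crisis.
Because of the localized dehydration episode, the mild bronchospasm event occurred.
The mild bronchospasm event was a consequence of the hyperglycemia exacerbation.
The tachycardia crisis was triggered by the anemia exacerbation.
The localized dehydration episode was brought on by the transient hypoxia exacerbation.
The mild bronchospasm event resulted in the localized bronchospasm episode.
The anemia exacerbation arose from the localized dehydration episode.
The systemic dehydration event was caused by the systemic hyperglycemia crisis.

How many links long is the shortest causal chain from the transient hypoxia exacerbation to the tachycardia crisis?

Shortest chain: the transient hypoxia exacerbation → the localized dehydration episode → the anemia exacerbation → the tachycardia crisis.

3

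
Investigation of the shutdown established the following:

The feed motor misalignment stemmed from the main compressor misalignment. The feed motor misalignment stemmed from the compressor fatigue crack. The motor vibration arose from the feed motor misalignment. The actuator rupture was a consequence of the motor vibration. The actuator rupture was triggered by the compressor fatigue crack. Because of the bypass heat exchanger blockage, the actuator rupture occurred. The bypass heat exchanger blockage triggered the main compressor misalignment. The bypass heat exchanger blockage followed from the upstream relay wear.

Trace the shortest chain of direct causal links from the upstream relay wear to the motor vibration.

the upstream relay wear → the bypass heat exchanger blockage
the bypass heat exchanger blockage → the main compressor misalignment
the main compressor misalignment → the feed motor misalignment
the feed motor misalignment → the motor vibration
Length: 4 steps.

the upstream relay wear → the bypass heat exchanger blockage → the main compressor misalignment → the feed motor misalignment → the motor vibration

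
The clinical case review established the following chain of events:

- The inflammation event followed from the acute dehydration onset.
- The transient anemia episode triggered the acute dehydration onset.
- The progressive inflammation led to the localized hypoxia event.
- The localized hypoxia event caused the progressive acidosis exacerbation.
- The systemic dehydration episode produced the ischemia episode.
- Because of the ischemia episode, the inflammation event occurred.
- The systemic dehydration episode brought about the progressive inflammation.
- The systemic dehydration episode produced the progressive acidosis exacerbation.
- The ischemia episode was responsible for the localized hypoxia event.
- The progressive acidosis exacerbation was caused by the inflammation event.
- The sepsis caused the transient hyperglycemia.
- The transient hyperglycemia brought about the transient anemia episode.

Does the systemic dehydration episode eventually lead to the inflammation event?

There is a causal chain: the systemic dehydration episode → the ischemia episode → the inflammation event.

Yes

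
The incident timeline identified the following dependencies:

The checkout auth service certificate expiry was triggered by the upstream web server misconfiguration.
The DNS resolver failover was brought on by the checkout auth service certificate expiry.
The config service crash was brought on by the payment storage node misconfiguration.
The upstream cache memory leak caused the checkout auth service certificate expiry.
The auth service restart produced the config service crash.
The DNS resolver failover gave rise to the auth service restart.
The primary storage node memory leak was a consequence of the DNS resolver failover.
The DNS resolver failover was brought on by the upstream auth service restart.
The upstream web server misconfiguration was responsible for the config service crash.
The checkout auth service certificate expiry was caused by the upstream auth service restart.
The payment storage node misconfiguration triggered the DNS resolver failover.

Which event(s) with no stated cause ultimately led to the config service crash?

the payment storage node misconfiguration, the upstream auth service restart, the upstream cache memory leak, the upstream web server misconfiguration

Tracing upstream from the config service crash: the config service crash ← the auth service restart ← the DNS resolver failover ← the checkout auth service certificate expiry ← the upstream cache memory leak.
A separate upstream branch: the config service crash ← the auth service restart ← the DNS resolver failover ← the upstream auth service restart.
A separate upstream branch: the config service crash ← the upstream web server misconfiguration.
A separate upstream branch: the config service crash ← the payment storage node misconfiguration.
Each of those chain origins has no stated cause.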